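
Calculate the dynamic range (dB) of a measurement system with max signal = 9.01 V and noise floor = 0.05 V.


Dynamic range = 20 * log10(Vmax / Vnoise).
DR = 20 * log10(9.01 / 0.05)
DR = 20 * log10(180.2)
DR = 45.12 dB

45.12 dB


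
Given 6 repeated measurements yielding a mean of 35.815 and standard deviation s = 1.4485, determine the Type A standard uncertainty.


The standard uncertainty for Type A evaluation is u = s / sqrt(n).
u = 1.4485 / sqrt(6)
u = 1.4485 / 2.4495
u = 0.5913

0.5913


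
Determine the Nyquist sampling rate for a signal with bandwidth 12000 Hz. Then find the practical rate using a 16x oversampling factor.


By Nyquist theorem, fs_min = 2 * fmax.
fs_min = 2 * 12000 = 24000 Hz
Practical rate = 16 * fs_min = 16 * 24000 = 384000 Hz

fs_min = 24000 Hz, fs_practical = 384000 Hz


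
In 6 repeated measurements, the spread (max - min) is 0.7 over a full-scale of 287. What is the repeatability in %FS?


Repeatability = (spread / full scale) * 100%.
R = (0.7 / 287) * 100
R = 0.244 %FS

0.244 %FS


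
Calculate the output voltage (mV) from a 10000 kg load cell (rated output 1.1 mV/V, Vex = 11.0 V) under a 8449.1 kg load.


Vout = rated_output * Vex * (load / capacity).
Vout = 1.1 * 11.0 * (8449.1 / 10000)
Vout = 1.1 * 11.0 * 0.84491
Vout = 10.223 mV

10.223 mV


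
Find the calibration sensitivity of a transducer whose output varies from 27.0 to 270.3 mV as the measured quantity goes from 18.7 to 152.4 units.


Sensitivity = (y2 - y1) / (x2 - x1).
S = (270.3 - 27.0) / (152.4 - 18.7)
S = 243.3 / 133.7
S = 1.8197 mV/unit

1.8197 mV/unit


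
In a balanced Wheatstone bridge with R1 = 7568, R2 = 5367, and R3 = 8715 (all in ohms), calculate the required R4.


At balance: R1*R4 = R2*R3, so R4 = R2*R3/R1.
R4 = 5367 * 8715 / 7568
R4 = 46773405 / 7568
R4 = 6180.42 ohm

6180.42 ohm


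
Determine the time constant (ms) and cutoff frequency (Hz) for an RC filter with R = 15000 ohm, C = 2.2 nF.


Time constant: tau = R * C.
tau = 15000 * 2.20e-09 = 3.3e-05 s
tau = 0.033 ms
Cutoff frequency: fc = 1 / (2*pi*R*C).
fc = 1 / (2*pi*3.3e-05) = 4822.88 Hz

tau = 0.033 ms, fc = 4822.88 Hz


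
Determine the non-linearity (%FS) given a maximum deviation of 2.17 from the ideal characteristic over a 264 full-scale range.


Linearity error = (max deviation / full scale) * 100%.
Linearity = (2.17 / 264) * 100
Linearity = 0.822 %FS

0.822 %FS


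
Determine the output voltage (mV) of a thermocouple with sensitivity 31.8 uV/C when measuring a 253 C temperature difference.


The thermocouple output V = sensitivity * dT.
V = 31.8 uV/C * 253 C
V = 8045.4 uV
V = 8.045 mV

8.045 mV


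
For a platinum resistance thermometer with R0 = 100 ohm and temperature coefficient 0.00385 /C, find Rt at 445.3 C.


The RTD equation: Rt = R0 * (1 + alpha * T).
Rt = 100 * (1 + 0.00385 * 445.3)
Rt = 100 * (1 + 1.714405)
Rt = 100 * 2.714405
Rt = 271.441 ohm

271.441 ohm


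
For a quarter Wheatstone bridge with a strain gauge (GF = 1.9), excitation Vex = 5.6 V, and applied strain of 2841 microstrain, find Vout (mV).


Quarter bridge output: Vout = (GF * epsilon * Vex) / 4.
Vout = (1.9 * 2841e-6 * 5.6) / 4
Vout = 0.03022824 / 4 V
Vout = 0.00755706 V = 7.5571 mV

7.5571 mV


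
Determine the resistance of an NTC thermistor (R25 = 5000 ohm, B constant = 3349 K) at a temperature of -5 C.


NTC thermistor equation: Rt = R25 * exp(B * (1/T - 1/T25)).
T in Kelvin: 268.15 K, T25 = 298.15 K
1/T - 1/T25 = 1/268.15 - 1/298.15 = 0.00037524
B * (1/T - 1/T25) = 3349 * 0.00037524 = 1.2567
Rt = 5000 * exp(1.2567) = 17568.6 ohm

17568.6 ohm


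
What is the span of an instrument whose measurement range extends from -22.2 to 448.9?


Span = upper range - lower range.
Span = 448.9 - (-22.2)
Span = 471.1

471.1


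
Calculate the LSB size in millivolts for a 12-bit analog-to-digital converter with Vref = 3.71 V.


The resolution (LSB) of an ADC is Vref / 2^n.
LSB = 3.71 / 2^12
LSB = 3.71 / 4096
LSB = 0.00090576 V = 0.90576172 mV

0.90576172 mV


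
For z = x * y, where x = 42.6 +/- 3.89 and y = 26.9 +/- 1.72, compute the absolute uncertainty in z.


For a product z = x*y, the relative uncertainty is:
uz/z = sqrt((ux/x)^2 + (uy/y)^2)
Relative uncertainties: ux/x = 3.89/42.6 = 0.091315
uy/y = 1.72/26.9 = 0.063941
z = 42.6 * 26.9 = 1145.9
uz = 1145.9 * sqrt(0.091315^2 + 0.063941^2) = 127.744

127.744


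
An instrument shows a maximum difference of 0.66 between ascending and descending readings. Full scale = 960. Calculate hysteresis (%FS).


Hysteresis = (max difference / full scale) * 100%.
H = (0.66 / 960) * 100
H = 0.069 %FS

0.069 %FS


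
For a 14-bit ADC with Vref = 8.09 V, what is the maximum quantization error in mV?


The maximum quantization error is +/- LSB/2.
LSB = Vref / 2^n = 8.09 / 16384 = 0.00049377 V
Max error = LSB / 2 = 0.00049377 / 2 = 0.00024689 V
Max error = 0.2469 mV

0.2469 mV


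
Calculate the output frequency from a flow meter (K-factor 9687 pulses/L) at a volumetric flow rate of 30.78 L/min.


Frequency = K * Q / 60 (converting L/min to L/s).
f = 9687 * 30.78 / 60
f = 298165.86 / 60
f = 4969.43 Hz

4969.43 Hz


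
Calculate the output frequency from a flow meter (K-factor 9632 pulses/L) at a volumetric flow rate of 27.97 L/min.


Frequency = K * Q / 60 (converting L/min to L/s).
f = 9632 * 27.97 / 60
f = 269407.04 / 60
f = 4490.12 Hz

4490.12 Hz


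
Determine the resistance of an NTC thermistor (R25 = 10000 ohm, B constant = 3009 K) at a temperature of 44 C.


NTC thermistor equation: Rt = R25 * exp(B * (1/T - 1/T25)).
T in Kelvin: 317.15 K, T25 = 298.15 K
1/T - 1/T25 = 1/317.15 - 1/298.15 = -0.00020093
B * (1/T - 1/T25) = 3009 * -0.00020093 = -0.6046
Rt = 10000 * exp(-0.6046) = 5462.9 ohm

5462.9 ohm


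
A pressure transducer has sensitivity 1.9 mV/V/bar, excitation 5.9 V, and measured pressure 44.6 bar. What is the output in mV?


Output = sensitivity * Vex * P.
Vout = 1.9 * 5.9 * 44.6
Vout = 11.21 * 44.6
Vout = 499.97 mV

499.97 mV


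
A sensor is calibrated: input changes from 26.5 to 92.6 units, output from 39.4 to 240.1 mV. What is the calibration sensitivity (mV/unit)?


Sensitivity = (y2 - y1) / (x2 - x1).
S = (240.1 - 39.4) / (92.6 - 26.5)
S = 200.7 / 66.1
S = 3.0363 mV/unit

3.0363 mV/unit


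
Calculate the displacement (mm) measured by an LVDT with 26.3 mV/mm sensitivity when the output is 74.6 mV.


Displacement = Vout / sensitivity.
d = 74.6 / 26.3
d = 2.837 mm

2.837 mm


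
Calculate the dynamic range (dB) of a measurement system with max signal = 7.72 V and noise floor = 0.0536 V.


Dynamic range = 20 * log10(Vmax / Vnoise).
DR = 20 * log10(7.72 / 0.0536)
DR = 20 * log10(144.03)
DR = 43.17 dB

43.17 dB


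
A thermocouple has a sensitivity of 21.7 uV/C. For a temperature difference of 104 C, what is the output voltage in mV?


The thermocouple output V = sensitivity * dT.
V = 21.7 uV/C * 104 C
V = 2256.8 uV
V = 2.257 mV

2.257 mV


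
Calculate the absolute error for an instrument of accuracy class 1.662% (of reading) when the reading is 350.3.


Absolute error = (accuracy% / 100) * reading.
Error = (1.662 / 100) * 350.3
Error = 0.01662 * 350.3
Error = 5.822

5.822


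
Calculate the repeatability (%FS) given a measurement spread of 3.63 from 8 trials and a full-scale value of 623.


Repeatability = (spread / full scale) * 100%.
R = (3.63 / 623) * 100
R = 0.583 %FS

0.583 %FS


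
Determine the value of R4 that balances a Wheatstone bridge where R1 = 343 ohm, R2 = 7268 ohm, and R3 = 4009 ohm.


At balance: R1*R4 = R2*R3, so R4 = R2*R3/R1.
R4 = 7268 * 4009 / 343
R4 = 29137412 / 343
R4 = 84948.72 ohm

84948.72 ohm


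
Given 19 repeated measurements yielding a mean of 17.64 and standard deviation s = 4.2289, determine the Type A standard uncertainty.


The standard uncertainty for Type A evaluation is u = s / sqrt(n).
u = 4.2289 / sqrt(19)
u = 4.2289 / 4.3589
u = 0.9702

0.9702


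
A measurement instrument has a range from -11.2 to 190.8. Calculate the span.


Span = upper range - lower range.
Span = 190.8 - (-11.2)
Span = 202.0

202.0


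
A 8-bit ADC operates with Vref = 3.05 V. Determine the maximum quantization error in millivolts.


The maximum quantization error is +/- LSB/2.
LSB = Vref / 2^n = 3.05 / 256 = 0.01191406 V
Max error = LSB / 2 = 0.01191406 / 2 = 0.00595703 V
Max error = 5.957 mV

5.957 mV


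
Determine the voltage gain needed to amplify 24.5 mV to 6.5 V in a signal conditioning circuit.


Gain = Vout / Vin (converting to same units).
G = 6.5 V / 24.5 mV
G = 6500.0 mV / 24.5 mV
G = 265.31

265.31


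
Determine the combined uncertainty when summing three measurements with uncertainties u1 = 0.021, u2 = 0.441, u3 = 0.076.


For a sum of independent quantities, uc = sqrt(u1^2 + u2^2 + u3^2).
uc = sqrt(0.021^2 + 0.441^2 + 0.076^2)
uc = sqrt(0.000441 + 0.194481 + 0.005776)
uc = 0.448

0.448


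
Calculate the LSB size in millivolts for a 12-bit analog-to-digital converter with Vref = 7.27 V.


The resolution (LSB) of an ADC is Vref / 2^n.
LSB = 7.27 / 2^12
LSB = 7.27 / 4096
LSB = 0.0017749 V = 1.77490234 mV

1.77490234 mV


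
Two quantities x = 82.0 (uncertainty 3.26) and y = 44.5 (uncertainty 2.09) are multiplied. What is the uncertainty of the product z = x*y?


For a product z = x*y, the relative uncertainty is:
uz/z = sqrt((ux/x)^2 + (uy/y)^2)
Relative uncertainties: ux/x = 3.26/82.0 = 0.039756
uy/y = 2.09/44.5 = 0.046966
z = 82.0 * 44.5 = 3649.0
uz = 3649.0 * sqrt(0.039756^2 + 0.046966^2) = 224.536

224.536


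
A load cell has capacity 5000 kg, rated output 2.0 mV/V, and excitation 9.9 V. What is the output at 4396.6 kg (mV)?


Vout = rated_output * Vex * (load / capacity).
Vout = 2.0 * 9.9 * (4396.6 / 5000)
Vout = 2.0 * 9.9 * 0.87932
Vout = 17.411 mV

17.411 mV


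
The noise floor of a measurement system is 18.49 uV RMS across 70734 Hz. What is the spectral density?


Noise spectral density = Vrms / sqrt(BW).
NSD = 18.49 / sqrt(70734)
NSD = 18.49 / 265.9586
NSD = 0.0695 uV/sqrt(Hz)

0.0695 uV/sqrt(Hz)


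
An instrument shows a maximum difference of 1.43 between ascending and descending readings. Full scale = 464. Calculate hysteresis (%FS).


Hysteresis = (max difference / full scale) * 100%.
H = (1.43 / 464) * 100
H = 0.308 %FS

0.308 %FS


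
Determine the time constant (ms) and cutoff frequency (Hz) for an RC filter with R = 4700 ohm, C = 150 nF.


Time constant: tau = R * C.
tau = 4700 * 1.50e-07 = 0.000705 s
tau = 0.705 ms
Cutoff frequency: fc = 1 / (2*pi*R*C).
fc = 1 / (2*pi*0.000705) = 225.75 Hz

tau = 0.705 ms, fc = 225.75 Hz


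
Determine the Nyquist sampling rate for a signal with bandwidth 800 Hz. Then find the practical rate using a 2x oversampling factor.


By Nyquist theorem, fs_min = 2 * fmax.
fs_min = 2 * 800 = 1600 Hz
Practical rate = 2 * fs_min = 2 * 1600 = 3200 Hz

fs_min = 1600 Hz, fs_practical = 3200 Hz


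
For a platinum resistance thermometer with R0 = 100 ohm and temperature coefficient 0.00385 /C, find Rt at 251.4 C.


The RTD equation: Rt = R0 * (1 + alpha * T).
Rt = 100 * (1 + 0.00385 * 251.4)
Rt = 100 * (1 + 0.96789)
Rt = 100 * 1.96789
Rt = 196.789 ohm

196.789 ohm


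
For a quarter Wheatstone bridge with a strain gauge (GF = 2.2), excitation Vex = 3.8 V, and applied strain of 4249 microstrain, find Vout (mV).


Quarter bridge output: Vout = (GF * epsilon * Vex) / 4.
Vout = (2.2 * 4249e-6 * 3.8) / 4
Vout = 0.03552164 / 4 V
Vout = 0.00888041 V = 8.8804 mV

8.8804 mV


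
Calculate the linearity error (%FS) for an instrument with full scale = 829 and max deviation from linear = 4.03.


Linearity error = (max deviation / full scale) * 100%.
Linearity = (4.03 / 829) * 100
Linearity = 0.486 %FS

0.486 %FS


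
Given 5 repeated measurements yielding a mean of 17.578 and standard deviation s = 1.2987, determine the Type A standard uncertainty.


The standard uncertainty for Type A evaluation is u = s / sqrt(n).
u = 1.2987 / sqrt(5)
u = 1.2987 / 2.2361
u = 0.5808

0.5808


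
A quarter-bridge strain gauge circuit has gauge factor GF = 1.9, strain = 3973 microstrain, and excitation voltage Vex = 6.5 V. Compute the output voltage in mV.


Quarter bridge output: Vout = (GF * epsilon * Vex) / 4.
Vout = (1.9 * 3973e-6 * 6.5) / 4
Vout = 0.04906655 / 4 V
Vout = 0.01226664 V = 12.2666 mV

12.2666 mV


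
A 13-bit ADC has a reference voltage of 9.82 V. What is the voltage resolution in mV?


The resolution (LSB) of an ADC is Vref / 2^n.
LSB = 9.82 / 2^13
LSB = 9.82 / 8192
LSB = 0.00119873 V = 1.19873047 mV

1.19873047 mV


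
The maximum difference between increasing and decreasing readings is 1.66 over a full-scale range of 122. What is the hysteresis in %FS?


Hysteresis = (max difference / full scale) * 100%.
H = (1.66 / 122) * 100
H = 1.361 %FS

1.361 %FS


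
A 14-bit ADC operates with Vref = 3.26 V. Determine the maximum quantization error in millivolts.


The maximum quantization error is +/- LSB/2.
LSB = Vref / 2^n = 3.26 / 16384 = 0.00019897 V
Max error = LSB / 2 = 0.00019897 / 2 = 9.949e-05 V
Max error = 0.0995 mV

0.0995 mV


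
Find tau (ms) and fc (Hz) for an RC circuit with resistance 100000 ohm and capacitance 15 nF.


Time constant: tau = R * C.
tau = 100000 * 1.50e-08 = 0.0015 s
tau = 1.5 ms
Cutoff frequency: fc = 1 / (2*pi*R*C).
fc = 1 / (2*pi*0.0015) = 106.1 Hz

tau = 1.5 ms, fc = 106.1 Hz


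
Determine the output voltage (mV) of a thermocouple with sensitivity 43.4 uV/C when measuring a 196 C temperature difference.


The thermocouple output V = sensitivity * dT.
V = 43.4 uV/C * 196 C
V = 8506.4 uV
V = 8.506 mV

8.506 mV


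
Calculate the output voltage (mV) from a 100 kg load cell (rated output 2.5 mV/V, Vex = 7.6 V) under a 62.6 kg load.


Vout = rated_output * Vex * (load / capacity).
Vout = 2.5 * 7.6 * (62.6 / 100)
Vout = 2.5 * 7.6 * 0.626
Vout = 11.894 mV

11.894 mV


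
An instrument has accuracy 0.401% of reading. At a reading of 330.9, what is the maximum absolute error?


Absolute error = (accuracy% / 100) * reading.
Error = (0.401 / 100) * 330.9
Error = 0.00401 * 330.9
Error = 1.3269

1.3269


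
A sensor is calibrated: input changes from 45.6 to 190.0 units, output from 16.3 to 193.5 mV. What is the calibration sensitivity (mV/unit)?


Sensitivity = (y2 - y1) / (x2 - x1).
S = (193.5 - 16.3) / (190.0 - 45.6)
S = 177.2 / 144.4
S = 1.2271 mV/unit

1.2271 mV/unit


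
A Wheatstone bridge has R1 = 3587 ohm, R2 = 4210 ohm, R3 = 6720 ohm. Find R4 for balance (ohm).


At balance: R1*R4 = R2*R3, so R4 = R2*R3/R1.
R4 = 4210 * 6720 / 3587
R4 = 28291200 / 3587
R4 = 7887.15 ohm

7887.15 ohm


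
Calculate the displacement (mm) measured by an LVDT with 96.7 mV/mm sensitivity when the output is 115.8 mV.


Displacement = Vout / sensitivity.
d = 115.8 / 96.7
d = 1.198 mm

1.198 mm


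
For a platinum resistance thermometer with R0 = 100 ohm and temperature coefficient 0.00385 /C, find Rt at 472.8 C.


The RTD equation: Rt = R0 * (1 + alpha * T).
Rt = 100 * (1 + 0.00385 * 472.8)
Rt = 100 * (1 + 1.82028)
Rt = 100 * 2.82028
Rt = 282.028 ohm

282.028 ohm


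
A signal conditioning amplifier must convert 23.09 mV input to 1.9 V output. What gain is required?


Gain = Vout / Vin (converting to same units).
G = 1.9 V / 23.09 mV
G = 1900.0 mV / 23.09 mV
G = 82.29

82.29


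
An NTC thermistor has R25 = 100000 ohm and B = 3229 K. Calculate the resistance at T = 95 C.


NTC thermistor equation: Rt = R25 * exp(B * (1/T - 1/T25)).
T in Kelvin: 368.15 K, T25 = 298.15 K
1/T - 1/T25 = 1/368.15 - 1/298.15 = -0.00063773
B * (1/T - 1/T25) = 3229 * -0.00063773 = -2.0592
Rt = 100000 * exp(-2.0592) = 12755.1 ohm

12755.1 ohm


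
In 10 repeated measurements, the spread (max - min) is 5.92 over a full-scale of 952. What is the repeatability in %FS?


Repeatability = (spread / full scale) * 100%.
R = (5.92 / 952) * 100
R = 0.622 %FS

0.622 %FS


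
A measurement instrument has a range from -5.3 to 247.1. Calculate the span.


Span = upper range - lower range.
Span = 247.1 - (-5.3)
Span = 252.4

252.4


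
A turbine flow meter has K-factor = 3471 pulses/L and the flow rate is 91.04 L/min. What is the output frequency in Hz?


Frequency = K * Q / 60 (converting L/min to L/s).
f = 3471 * 91.04 / 60
f = 315999.84 / 60
f = 5266.66 Hz

5266.66 Hz


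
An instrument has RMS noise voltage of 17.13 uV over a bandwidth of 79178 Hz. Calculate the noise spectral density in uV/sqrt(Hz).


Noise spectral density = Vrms / sqrt(BW).
NSD = 17.13 / sqrt(79178)
NSD = 17.13 / 281.3859
NSD = 0.0609 uV/sqrt(Hz)

0.0609 uV/sqrt(Hz)


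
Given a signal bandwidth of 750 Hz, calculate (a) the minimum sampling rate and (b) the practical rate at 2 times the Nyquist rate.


By Nyquist theorem, fs_min = 2 * fmax.
fs_min = 2 * 750 = 1500 Hz
Practical rate = 2 * fs_min = 2 * 1500 = 3000 Hz

fs_min = 1500 Hz, fs_practical = 3000 Hz


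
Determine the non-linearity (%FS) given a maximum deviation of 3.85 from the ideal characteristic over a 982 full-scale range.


Linearity error = (max deviation / full scale) * 100%.
Linearity = (3.85 / 982) * 100
Linearity = 0.392 %FS

0.392 %FS


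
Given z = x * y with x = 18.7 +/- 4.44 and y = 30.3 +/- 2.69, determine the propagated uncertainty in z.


For a product z = x*y, the relative uncertainty is:
uz/z = sqrt((ux/x)^2 + (uy/y)^2)
Relative uncertainties: ux/x = 4.44/18.7 = 0.237433
uy/y = 2.69/30.3 = 0.088779
z = 18.7 * 30.3 = 566.6
uz = 566.6 * sqrt(0.237433^2 + 0.088779^2) = 143.629

143.629


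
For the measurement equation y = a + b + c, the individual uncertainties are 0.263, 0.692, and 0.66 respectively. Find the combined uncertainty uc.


For a sum of independent quantities, uc = sqrt(u1^2 + u2^2 + u3^2).
uc = sqrt(0.263^2 + 0.692^2 + 0.66^2)
uc = sqrt(0.069169 + 0.478864 + 0.4356)
uc = 0.9918

0.9918


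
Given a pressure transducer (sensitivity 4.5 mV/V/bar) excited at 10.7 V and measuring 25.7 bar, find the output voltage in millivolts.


Output = sensitivity * Vex * P.
Vout = 4.5 * 10.7 * 25.7
Vout = 48.15 * 25.7
Vout = 1237.45 mV

1237.45 mV


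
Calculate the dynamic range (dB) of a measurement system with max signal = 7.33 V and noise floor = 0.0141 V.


Dynamic range = 20 * log10(Vmax / Vnoise).
DR = 20 * log10(7.33 / 0.0141)
DR = 20 * log10(519.86)
DR = 54.32 dB

54.32 dB


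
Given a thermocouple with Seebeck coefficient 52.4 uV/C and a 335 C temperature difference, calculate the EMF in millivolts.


The thermocouple output V = sensitivity * dT.
V = 52.4 uV/C * 335 C
V = 17554.0 uV
V = 17.554 mV

17.554 mV


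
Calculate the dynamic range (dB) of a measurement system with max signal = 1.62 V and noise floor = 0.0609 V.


Dynamic range = 20 * log10(Vmax / Vnoise).
DR = 20 * log10(1.62 / 0.0609)
DR = 20 * log10(26.6)
DR = 28.5 dB

28.5 dB


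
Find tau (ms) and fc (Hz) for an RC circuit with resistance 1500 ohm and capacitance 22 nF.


Time constant: tau = R * C.
tau = 1500 * 2.20e-08 = 3.3e-05 s
tau = 0.033 ms
Cutoff frequency: fc = 1 / (2*pi*R*C).
fc = 1 / (2*pi*3.3e-05) = 4822.88 Hz

tau = 0.033 ms, fc = 4822.88 Hz


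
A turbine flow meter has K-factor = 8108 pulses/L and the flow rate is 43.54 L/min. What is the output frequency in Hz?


Frequency = K * Q / 60 (converting L/min to L/s).
f = 8108 * 43.54 / 60
f = 353022.32 / 60
f = 5883.71 Hz

5883.71 Hz


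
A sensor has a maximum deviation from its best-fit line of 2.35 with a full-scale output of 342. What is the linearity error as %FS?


Linearity error = (max deviation / full scale) * 100%.
Linearity = (2.35 / 342) * 100
Linearity = 0.687 %FS

0.687 %FS


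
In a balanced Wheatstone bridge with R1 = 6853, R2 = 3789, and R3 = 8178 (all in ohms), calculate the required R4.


At balance: R1*R4 = R2*R3, so R4 = R2*R3/R1.
R4 = 3789 * 8178 / 6853
R4 = 30986442 / 6853
R4 = 4521.59 ohm

4521.59 ohm


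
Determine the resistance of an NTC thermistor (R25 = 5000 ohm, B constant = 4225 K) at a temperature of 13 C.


NTC thermistor equation: Rt = R25 * exp(B * (1/T - 1/T25)).
T in Kelvin: 286.15 K, T25 = 298.15 K
1/T - 1/T25 = 1/286.15 - 1/298.15 = 0.00014065
B * (1/T - 1/T25) = 4225 * 0.00014065 = 0.5943
Rt = 5000 * exp(0.5943) = 9058.5 ohm

9058.5 ohm


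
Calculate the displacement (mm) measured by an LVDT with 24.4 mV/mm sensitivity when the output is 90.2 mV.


Displacement = Vout / sensitivity.
d = 90.2 / 24.4
d = 3.697 mm

3.697 mm


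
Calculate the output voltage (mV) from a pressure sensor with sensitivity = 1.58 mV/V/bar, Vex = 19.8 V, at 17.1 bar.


Output = sensitivity * Vex * P.
Vout = 1.58 * 19.8 * 17.1
Vout = 31.284 * 17.1
Vout = 534.96 mV

534.96 mV


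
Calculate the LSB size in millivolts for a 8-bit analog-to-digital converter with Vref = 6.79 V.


The resolution (LSB) of an ADC is Vref / 2^n.
LSB = 6.79 / 2^8
LSB = 6.79 / 256
LSB = 0.02652344 V = 26.5234375 mV

26.5234375 mV


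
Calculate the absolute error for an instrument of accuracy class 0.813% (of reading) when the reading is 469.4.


Absolute error = (accuracy% / 100) * reading.
Error = (0.813 / 100) * 469.4
Error = 0.00813 * 469.4
Error = 3.8162

3.8162


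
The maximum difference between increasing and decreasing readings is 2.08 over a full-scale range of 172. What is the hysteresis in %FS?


Hysteresis = (max difference / full scale) * 100%.
H = (2.08 / 172) * 100
H = 1.209 %FS

1.209 %FS


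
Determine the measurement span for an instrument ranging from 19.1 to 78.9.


Span = upper range - lower range.
Span = 78.9 - (19.1)
Span = 59.8

59.8


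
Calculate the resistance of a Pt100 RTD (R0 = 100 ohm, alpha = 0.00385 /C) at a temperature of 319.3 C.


The RTD equation: Rt = R0 * (1 + alpha * T).
Rt = 100 * (1 + 0.00385 * 319.3)
Rt = 100 * (1 + 1.229305)
Rt = 100 * 2.229305
Rt = 222.93 ohm

222.93 ohm


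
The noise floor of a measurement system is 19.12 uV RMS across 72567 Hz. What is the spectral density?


Noise spectral density = Vrms / sqrt(BW).
NSD = 19.12 / sqrt(72567)
NSD = 19.12 / 269.3826
NSD = 0.071 uV/sqrt(Hz)

0.071 uV/sqrt(Hz)


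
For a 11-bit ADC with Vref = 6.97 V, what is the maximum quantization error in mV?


The maximum quantization error is +/- LSB/2.
LSB = Vref / 2^n = 6.97 / 2048 = 0.00340332 V
Max error = LSB / 2 = 0.00340332 / 2 = 0.00170166 V
Max error = 1.7017 mV

1.7017 mV


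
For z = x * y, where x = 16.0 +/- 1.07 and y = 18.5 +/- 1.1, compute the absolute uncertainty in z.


For a product z = x*y, the relative uncertainty is:
uz/z = sqrt((ux/x)^2 + (uy/y)^2)
Relative uncertainties: ux/x = 1.07/16.0 = 0.066875
uy/y = 1.1/18.5 = 0.059459
z = 16.0 * 18.5 = 296.0
uz = 296.0 * sqrt(0.066875^2 + 0.059459^2) = 26.488

26.488


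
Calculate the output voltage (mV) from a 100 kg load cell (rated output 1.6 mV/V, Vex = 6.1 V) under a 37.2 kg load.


Vout = rated_output * Vex * (load / capacity).
Vout = 1.6 * 6.1 * (37.2 / 100)
Vout = 1.6 * 6.1 * 0.372
Vout = 3.631 mV

3.631 mV


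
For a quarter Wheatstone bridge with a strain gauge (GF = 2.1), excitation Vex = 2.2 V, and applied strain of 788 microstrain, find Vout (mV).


Quarter bridge output: Vout = (GF * epsilon * Vex) / 4.
Vout = (2.1 * 788e-6 * 2.2) / 4
Vout = 0.00364056 / 4 V
Vout = 0.00091014 V = 0.9101 mV

0.9101 mV


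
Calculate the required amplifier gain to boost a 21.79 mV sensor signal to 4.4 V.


Gain = Vout / Vin (converting to same units).
G = 4.4 V / 21.79 mV
G = 4400.0 mV / 21.79 mV
G = 201.93

201.93


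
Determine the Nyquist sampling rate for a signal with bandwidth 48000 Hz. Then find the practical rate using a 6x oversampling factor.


By Nyquist theorem, fs_min = 2 * fmax.
fs_min = 2 * 48000 = 96000 Hz
Practical rate = 6 * fs_min = 6 * 96000 = 576000 Hz

fs_min = 96000 Hz, fs_practical = 576000 Hz


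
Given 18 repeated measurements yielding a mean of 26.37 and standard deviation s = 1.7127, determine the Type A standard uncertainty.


The standard uncertainty for Type A evaluation is u = s / sqrt(n).
u = 1.7127 / sqrt(18)
u = 1.7127 / 4.2426
u = 0.4037

0.4037


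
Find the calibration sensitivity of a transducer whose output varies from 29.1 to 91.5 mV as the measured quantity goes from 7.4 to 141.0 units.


Sensitivity = (y2 - y1) / (x2 - x1).
S = (91.5 - 29.1) / (141.0 - 7.4)
S = 62.4 / 133.6
S = 0.4671 mV/unit

0.4671 mV/unit


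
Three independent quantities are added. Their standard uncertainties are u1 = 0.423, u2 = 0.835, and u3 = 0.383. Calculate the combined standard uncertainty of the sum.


For a sum of independent quantities, uc = sqrt(u1^2 + u2^2 + u3^2).
uc = sqrt(0.423^2 + 0.835^2 + 0.383^2)
uc = sqrt(0.178929 + 0.697225 + 0.146689)
uc = 1.0114

1.0114


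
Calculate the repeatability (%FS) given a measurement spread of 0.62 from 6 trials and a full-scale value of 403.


Repeatability = (spread / full scale) * 100%.
R = (0.62 / 403) * 100
R = 0.154 %FS

0.154 %FS


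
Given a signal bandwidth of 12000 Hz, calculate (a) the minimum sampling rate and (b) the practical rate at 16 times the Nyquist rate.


By Nyquist theorem, fs_min = 2 * fmax.
fs_min = 2 * 12000 = 24000 Hz
Practical rate = 16 * fs_min = 16 * 24000 = 384000 Hz

fs_min = 24000 Hz, fs_practical = 384000 Hz


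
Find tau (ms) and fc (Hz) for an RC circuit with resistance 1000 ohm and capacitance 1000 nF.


Time constant: tau = R * C.
tau = 1000 * 1.00e-06 = 0.001 s
tau = 1.0 ms
Cutoff frequency: fc = 1 / (2*pi*R*C).
fc = 1 / (2*pi*0.001) = 159.15 Hz

tau = 1.0 ms, fc = 159.15 Hz


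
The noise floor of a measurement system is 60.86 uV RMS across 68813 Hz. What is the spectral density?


Noise spectral density = Vrms / sqrt(BW).
NSD = 60.86 / sqrt(68813)
NSD = 60.86 / 262.3223
NSD = 0.232 uV/sqrt(Hz)

0.232 uV/sqrt(Hz)


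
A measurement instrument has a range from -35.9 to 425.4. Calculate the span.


Span = upper range - lower range.
Span = 425.4 - (-35.9)
Span = 461.3

461.3


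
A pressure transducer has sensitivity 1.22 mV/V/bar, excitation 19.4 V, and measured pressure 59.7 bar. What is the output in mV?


Output = sensitivity * Vex * P.
Vout = 1.22 * 19.4 * 59.7
Vout = 23.668 * 59.7
Vout = 1412.98 mV

1412.98 mV


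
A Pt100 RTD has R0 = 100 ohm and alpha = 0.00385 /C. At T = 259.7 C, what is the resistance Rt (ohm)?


The RTD equation: Rt = R0 * (1 + alpha * T).
Rt = 100 * (1 + 0.00385 * 259.7)
Rt = 100 * (1 + 0.999845)
Rt = 100 * 1.999845
Rt = 199.984 ohm

199.984 ohm


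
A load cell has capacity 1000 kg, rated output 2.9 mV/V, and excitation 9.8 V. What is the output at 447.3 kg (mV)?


Vout = rated_output * Vex * (load / capacity).
Vout = 2.9 * 9.8 * (447.3 / 1000)
Vout = 2.9 * 9.8 * 0.4473
Vout = 12.712 mV

12.712 mV


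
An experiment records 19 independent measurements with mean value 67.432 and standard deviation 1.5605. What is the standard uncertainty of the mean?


The standard uncertainty for Type A evaluation is u = s / sqrt(n).
u = 1.5605 / sqrt(19)
u = 1.5605 / 4.3589
u = 0.358

0.358


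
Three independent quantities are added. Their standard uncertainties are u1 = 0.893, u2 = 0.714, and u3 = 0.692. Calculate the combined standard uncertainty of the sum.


For a sum of independent quantities, uc = sqrt(u1^2 + u2^2 + u3^2).
uc = sqrt(0.893^2 + 0.714^2 + 0.692^2)
uc = sqrt(0.797449 + 0.509796 + 0.478864)
uc = 1.3365

1.3365


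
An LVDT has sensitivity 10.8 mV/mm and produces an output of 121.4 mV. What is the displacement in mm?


Displacement = Vout / sensitivity.
d = 121.4 / 10.8
d = 11.241 mm

11.241 mm


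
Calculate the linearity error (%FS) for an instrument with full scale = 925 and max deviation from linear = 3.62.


Linearity error = (max deviation / full scale) * 100%.
Linearity = (3.62 / 925) * 100
Linearity = 0.391 %FS

0.391 %FS


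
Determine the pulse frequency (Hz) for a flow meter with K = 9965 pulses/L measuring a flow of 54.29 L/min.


Frequency = K * Q / 60 (converting L/min to L/s).
f = 9965 * 54.29 / 60
f = 540999.85 / 60
f = 9016.66 Hz

9016.66 Hz


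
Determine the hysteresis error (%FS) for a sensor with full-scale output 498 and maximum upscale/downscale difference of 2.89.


Hysteresis = (max difference / full scale) * 100%.
H = (2.89 / 498) * 100
H = 0.58 %FS

0.58 %FS


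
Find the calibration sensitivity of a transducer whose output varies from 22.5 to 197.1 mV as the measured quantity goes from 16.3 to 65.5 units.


Sensitivity = (y2 - y1) / (x2 - x1).
S = (197.1 - 22.5) / (65.5 - 16.3)
S = 174.6 / 49.2
S = 3.5488 mV/unit

3.5488 mV/unit


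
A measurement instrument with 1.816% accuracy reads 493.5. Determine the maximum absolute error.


Absolute error = (accuracy% / 100) * reading.
Error = (1.816 / 100) * 493.5
Error = 0.01816 * 493.5
Error = 8.962

8.962


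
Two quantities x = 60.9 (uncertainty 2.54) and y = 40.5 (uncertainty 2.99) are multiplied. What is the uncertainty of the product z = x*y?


For a product z = x*y, the relative uncertainty is:
uz/z = sqrt((ux/x)^2 + (uy/y)^2)
Relative uncertainties: ux/x = 2.54/60.9 = 0.041708
uy/y = 2.99/40.5 = 0.073827
z = 60.9 * 40.5 = 2466.4
uz = 2466.4 * sqrt(0.041708^2 + 0.073827^2) = 209.14

209.14


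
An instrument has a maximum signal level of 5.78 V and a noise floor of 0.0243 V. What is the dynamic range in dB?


Dynamic range = 20 * log10(Vmax / Vnoise).
DR = 20 * log10(5.78 / 0.0243)
DR = 20 * log10(237.86)
DR = 47.53 dB

47.53 dB


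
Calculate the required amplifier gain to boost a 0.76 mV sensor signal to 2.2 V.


Gain = Vout / Vin (converting to same units).
G = 2.2 V / 0.76 mV
G = 2200.0 mV / 0.76 mV
G = 2894.74

2894.74


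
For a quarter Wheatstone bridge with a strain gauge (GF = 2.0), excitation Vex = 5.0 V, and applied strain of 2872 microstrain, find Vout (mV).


Quarter bridge output: Vout = (GF * epsilon * Vex) / 4.
Vout = (2.0 * 2872e-6 * 5.0) / 4
Vout = 0.02872 / 4 V
Vout = 0.00718 V = 7.18 mV

7.18 mV


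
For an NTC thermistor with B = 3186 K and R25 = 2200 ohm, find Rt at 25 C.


NTC thermistor equation: Rt = R25 * exp(B * (1/T - 1/T25)).
T in Kelvin: 298.15 K, T25 = 298.15 K
1/T - 1/T25 = 1/298.15 - 1/298.15 = 0.0
B * (1/T - 1/T25) = 3186 * 0.0 = 0.0
Rt = 2200 * exp(0.0) = 2200.0 ohm

2200.0 ohm


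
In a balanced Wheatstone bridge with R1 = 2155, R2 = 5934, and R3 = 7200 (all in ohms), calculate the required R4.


At balance: R1*R4 = R2*R3, so R4 = R2*R3/R1.
R4 = 5934 * 7200 / 2155
R4 = 42724800 / 2155
R4 = 19825.89 ohm

19825.89 ohm


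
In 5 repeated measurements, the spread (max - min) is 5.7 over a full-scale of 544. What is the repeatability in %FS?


Repeatability = (spread / full scale) * 100%.
R = (5.7 / 544) * 100
R = 1.048 %FS

1.048 %FS


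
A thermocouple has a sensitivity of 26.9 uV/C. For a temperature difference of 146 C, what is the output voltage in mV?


The thermocouple output V = sensitivity * dT.
V = 26.9 uV/C * 146 C
V = 3927.4 uV
V = 3.927 mV

3.927 mV


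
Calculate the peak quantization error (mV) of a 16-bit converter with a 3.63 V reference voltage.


The maximum quantization error is +/- LSB/2.
LSB = Vref / 2^n = 3.63 / 65536 = 5.539e-05 V
Max error = LSB / 2 = 5.539e-05 / 2 = 2.769e-05 V
Max error = 0.0277 mV

0.0277 mV


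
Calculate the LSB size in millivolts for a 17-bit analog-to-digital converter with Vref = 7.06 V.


The resolution (LSB) of an ADC is Vref / 2^n.
LSB = 7.06 / 2^17
LSB = 7.06 / 131072
LSB = 5.386e-05 V = 0.05386353 mV

0.05386353 mV


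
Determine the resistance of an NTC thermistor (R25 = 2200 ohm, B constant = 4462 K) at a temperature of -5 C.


NTC thermistor equation: Rt = R25 * exp(B * (1/T - 1/T25)).
T in Kelvin: 268.15 K, T25 = 298.15 K
1/T - 1/T25 = 1/268.15 - 1/298.15 = 0.00037524
B * (1/T - 1/T25) = 4462 * 0.00037524 = 1.6743
Rt = 2200 * exp(1.6743) = 11737.4 ohm

11737.4 ohm


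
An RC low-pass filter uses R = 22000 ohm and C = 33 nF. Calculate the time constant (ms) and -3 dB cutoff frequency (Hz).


Time constant: tau = R * C.
tau = 22000 * 3.30e-08 = 0.000726 s
tau = 0.726 ms
Cutoff frequency: fc = 1 / (2*pi*R*C).
fc = 1 / (2*pi*0.000726) = 219.22 Hz

tau = 0.726 ms, fc = 219.22 Hz


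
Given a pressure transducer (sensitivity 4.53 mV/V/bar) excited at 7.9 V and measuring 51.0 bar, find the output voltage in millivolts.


Output = sensitivity * Vex * P.
Vout = 4.53 * 7.9 * 51.0
Vout = 35.787 * 51.0
Vout = 1825.14 mV

1825.14 mV


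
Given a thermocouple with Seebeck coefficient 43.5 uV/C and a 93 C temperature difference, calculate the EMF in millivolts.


The thermocouple output V = sensitivity * dT.
V = 43.5 uV/C * 93 C
V = 4045.5 uV
V = 4.045 mV

4.045 mV


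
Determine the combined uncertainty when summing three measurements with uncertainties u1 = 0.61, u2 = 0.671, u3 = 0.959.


For a sum of independent quantities, uc = sqrt(u1^2 + u2^2 + u3^2).
uc = sqrt(0.61^2 + 0.671^2 + 0.959^2)
uc = sqrt(0.3721 + 0.450241 + 0.919681)
uc = 1.3199

1.3199


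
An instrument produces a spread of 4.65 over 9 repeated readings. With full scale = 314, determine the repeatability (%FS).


Repeatability = (spread / full scale) * 100%.
R = (4.65 / 314) * 100
R = 1.481 %FS

1.481 %FS


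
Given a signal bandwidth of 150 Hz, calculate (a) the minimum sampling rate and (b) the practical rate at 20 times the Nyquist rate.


By Nyquist theorem, fs_min = 2 * fmax.
fs_min = 2 * 150 = 300 Hz
Practical rate = 20 * fs_min = 20 * 300 = 6000 Hz

fs_min = 300 Hz, fs_practical = 6000 Hz


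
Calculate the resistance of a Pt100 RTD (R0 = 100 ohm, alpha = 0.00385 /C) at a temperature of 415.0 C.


The RTD equation: Rt = R0 * (1 + alpha * T).
Rt = 100 * (1 + 0.00385 * 415.0)
Rt = 100 * (1 + 1.59775)
Rt = 100 * 2.59775
Rt = 259.775 ohm

259.775 ohm


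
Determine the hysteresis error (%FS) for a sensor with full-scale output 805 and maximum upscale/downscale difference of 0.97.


Hysteresis = (max difference / full scale) * 100%.
H = (0.97 / 805) * 100
H = 0.12 %FS

0.12 %FS


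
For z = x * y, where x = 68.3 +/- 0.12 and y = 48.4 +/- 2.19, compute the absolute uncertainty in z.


For a product z = x*y, the relative uncertainty is:
uz/z = sqrt((ux/x)^2 + (uy/y)^2)
Relative uncertainties: ux/x = 0.12/68.3 = 0.001757
uy/y = 2.19/48.4 = 0.045248
z = 68.3 * 48.4 = 3305.7
uz = 3305.7 * sqrt(0.001757^2 + 0.045248^2) = 149.69

149.69


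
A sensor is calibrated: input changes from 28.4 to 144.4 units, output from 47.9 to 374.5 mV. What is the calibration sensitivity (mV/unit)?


Sensitivity = (y2 - y1) / (x2 - x1).
S = (374.5 - 47.9) / (144.4 - 28.4)
S = 326.6 / 116.0
S = 2.8155 mV/unit

2.8155 mV/unit


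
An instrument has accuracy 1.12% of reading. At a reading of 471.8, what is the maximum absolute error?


Absolute error = (accuracy% / 100) * reading.
Error = (1.12 / 100) * 471.8
Error = 0.0112 * 471.8
Error = 5.2842

5.2842


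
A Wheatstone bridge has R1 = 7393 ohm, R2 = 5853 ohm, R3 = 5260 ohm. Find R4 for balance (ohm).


At balance: R1*R4 = R2*R3, so R4 = R2*R3/R1.
R4 = 5853 * 5260 / 7393
R4 = 30786780 / 7393
R4 = 4164.31 ohm

4164.31 ohm


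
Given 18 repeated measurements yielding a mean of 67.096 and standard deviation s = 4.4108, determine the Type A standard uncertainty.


The standard uncertainty for Type A evaluation is u = s / sqrt(n).
u = 4.4108 / sqrt(18)
u = 4.4108 / 4.2426
u = 1.0396

1.0396


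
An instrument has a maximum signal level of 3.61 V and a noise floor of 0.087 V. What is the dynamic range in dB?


Dynamic range = 20 * log10(Vmax / Vnoise).
DR = 20 * log10(3.61 / 0.087)
DR = 20 * log10(41.49)
DR = 32.36 dB

32.36 dB


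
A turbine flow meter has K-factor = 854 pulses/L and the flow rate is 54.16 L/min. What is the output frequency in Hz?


Frequency = K * Q / 60 (converting L/min to L/s).
f = 854 * 54.16 / 60
f = 46252.64 / 60
f = 770.88 Hz

770.88 Hz


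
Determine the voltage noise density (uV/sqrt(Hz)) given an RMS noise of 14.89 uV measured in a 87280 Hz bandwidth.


Noise spectral density = Vrms / sqrt(BW).
NSD = 14.89 / sqrt(87280)
NSD = 14.89 / 295.4319
NSD = 0.0504 uV/sqrt(Hz)

0.0504 uV/sqrt(Hz)


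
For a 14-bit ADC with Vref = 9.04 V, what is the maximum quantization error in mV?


The maximum quantization error is +/- LSB/2.
LSB = Vref / 2^n = 9.04 / 16384 = 0.00055176 V
Max error = LSB / 2 = 0.00055176 / 2 = 0.00027588 V
Max error = 0.2759 mV

0.2759 mV


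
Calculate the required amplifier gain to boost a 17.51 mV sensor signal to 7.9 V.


Gain = Vout / Vin (converting to same units).
G = 7.9 V / 17.51 mV
G = 7900.0 mV / 17.51 mV
G = 451.17

451.17


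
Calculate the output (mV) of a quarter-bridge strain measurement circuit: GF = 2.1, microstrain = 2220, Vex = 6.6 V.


Quarter bridge output: Vout = (GF * epsilon * Vex) / 4.
Vout = (2.1 * 2220e-6 * 6.6) / 4
Vout = 0.0307692 / 4 V
Vout = 0.0076923 V = 7.6923 mV

7.6923 mV


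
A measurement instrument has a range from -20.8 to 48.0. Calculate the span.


Span = upper range - lower range.
Span = 48.0 - (-20.8)
Span = 68.8

68.8


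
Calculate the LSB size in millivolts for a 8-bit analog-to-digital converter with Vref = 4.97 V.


The resolution (LSB) of an ADC is Vref / 2^n.
LSB = 4.97 / 2^8
LSB = 4.97 / 256
LSB = 0.01941406 V = 19.4140625 mV

19.4140625 mV


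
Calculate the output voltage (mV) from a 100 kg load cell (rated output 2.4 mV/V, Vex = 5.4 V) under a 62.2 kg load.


Vout = rated_output * Vex * (load / capacity).
Vout = 2.4 * 5.4 * (62.2 / 100)
Vout = 2.4 * 5.4 * 0.622
Vout = 8.061 mV

8.061 mV


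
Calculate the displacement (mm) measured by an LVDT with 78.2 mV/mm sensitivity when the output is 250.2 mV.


Displacement = Vout / sensitivity.
d = 250.2 / 78.2
d = 3.199 mm

3.199 mm


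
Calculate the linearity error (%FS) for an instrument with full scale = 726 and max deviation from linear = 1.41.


Linearity error = (max deviation / full scale) * 100%.
Linearity = (1.41 / 726) * 100
Linearity = 0.194 %FS

0.194 %FS


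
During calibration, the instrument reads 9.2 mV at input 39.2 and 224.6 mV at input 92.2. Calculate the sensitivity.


Sensitivity = (y2 - y1) / (x2 - x1).
S = (224.6 - 9.2) / (92.2 - 39.2)
S = 215.4 / 53.0
S = 4.0642 mV/unit

4.0642 mV/unit


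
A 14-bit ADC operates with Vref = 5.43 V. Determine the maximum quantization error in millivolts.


The maximum quantization error is +/- LSB/2.
LSB = Vref / 2^n = 5.43 / 16384 = 0.00033142 V
Max error = LSB / 2 = 0.00033142 / 2 = 0.00016571 V
Max error = 0.1657 mV

0.1657 mV


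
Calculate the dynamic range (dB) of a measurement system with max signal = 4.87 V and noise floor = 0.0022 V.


Dynamic range = 20 * log10(Vmax / Vnoise).
DR = 20 * log10(4.87 / 0.0022)
DR = 20 * log10(2213.64)
DR = 66.9 dB

66.9 dB


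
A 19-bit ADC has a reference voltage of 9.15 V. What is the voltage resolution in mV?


The resolution (LSB) of an ADC is Vref / 2^n.
LSB = 9.15 / 2^19
LSB = 9.15 / 524288
LSB = 1.745e-05 V = 0.01745224 mV

0.01745224 mV


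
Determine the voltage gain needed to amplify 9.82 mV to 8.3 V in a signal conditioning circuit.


Gain = Vout / Vin (converting to same units).
G = 8.3 V / 9.82 mV
G = 8300.0 mV / 9.82 mV
G = 845.21

845.21


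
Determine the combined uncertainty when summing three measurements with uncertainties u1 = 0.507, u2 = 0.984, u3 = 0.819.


For a sum of independent quantities, uc = sqrt(u1^2 + u2^2 + u3^2).
uc = sqrt(0.507^2 + 0.984^2 + 0.819^2)
uc = sqrt(0.257049 + 0.968256 + 0.670761)
uc = 1.377

1.377


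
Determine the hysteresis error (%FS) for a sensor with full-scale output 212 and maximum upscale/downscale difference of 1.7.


Hysteresis = (max difference / full scale) * 100%.
H = (1.7 / 212) * 100
H = 0.802 %FS

0.802 %FS
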